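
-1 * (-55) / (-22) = -5 / 2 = -2.50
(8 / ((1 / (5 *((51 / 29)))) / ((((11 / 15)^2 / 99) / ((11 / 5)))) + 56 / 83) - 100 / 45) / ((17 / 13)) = -15823964 / 10088973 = -1.57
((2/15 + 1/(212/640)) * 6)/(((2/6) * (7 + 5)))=1253/265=4.73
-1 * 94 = -94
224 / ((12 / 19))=1064 / 3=354.67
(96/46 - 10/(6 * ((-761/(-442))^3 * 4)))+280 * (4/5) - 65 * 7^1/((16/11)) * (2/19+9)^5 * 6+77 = -70755107138983465472645639/602366835358066488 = -117461823.90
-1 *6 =-6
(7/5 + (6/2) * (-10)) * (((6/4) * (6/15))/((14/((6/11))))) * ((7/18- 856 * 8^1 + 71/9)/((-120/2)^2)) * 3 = 320099/84000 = 3.81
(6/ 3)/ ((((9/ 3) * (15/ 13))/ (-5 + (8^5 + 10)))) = 852098/ 45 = 18935.51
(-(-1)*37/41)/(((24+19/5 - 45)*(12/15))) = -0.07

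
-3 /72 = -1 /24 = -0.04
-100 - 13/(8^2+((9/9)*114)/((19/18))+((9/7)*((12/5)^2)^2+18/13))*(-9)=-1222081825/12287362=-99.46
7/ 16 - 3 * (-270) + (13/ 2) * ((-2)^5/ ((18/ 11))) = 98399/ 144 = 683.33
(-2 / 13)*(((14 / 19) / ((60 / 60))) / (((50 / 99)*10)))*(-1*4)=2772 / 30875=0.09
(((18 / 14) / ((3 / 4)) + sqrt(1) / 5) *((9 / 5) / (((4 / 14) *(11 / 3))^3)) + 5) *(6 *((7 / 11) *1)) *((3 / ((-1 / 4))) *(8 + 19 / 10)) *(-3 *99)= 32589324621 / 30250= 1077333.05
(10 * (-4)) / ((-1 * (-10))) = -4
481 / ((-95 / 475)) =-2405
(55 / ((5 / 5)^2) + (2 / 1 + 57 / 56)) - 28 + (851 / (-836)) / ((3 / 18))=279845 / 11704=23.91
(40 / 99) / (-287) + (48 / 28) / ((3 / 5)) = 81140 / 28413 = 2.86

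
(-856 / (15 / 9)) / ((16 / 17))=-5457 / 10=-545.70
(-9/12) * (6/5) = -9/10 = -0.90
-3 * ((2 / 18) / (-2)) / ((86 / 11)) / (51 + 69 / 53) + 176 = 22885685 / 130032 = 176.00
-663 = -663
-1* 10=-10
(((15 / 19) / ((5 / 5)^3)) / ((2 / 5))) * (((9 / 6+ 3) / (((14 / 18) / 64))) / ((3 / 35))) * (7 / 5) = 226800 / 19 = 11936.84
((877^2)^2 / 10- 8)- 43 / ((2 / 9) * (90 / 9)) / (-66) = 59155941856.39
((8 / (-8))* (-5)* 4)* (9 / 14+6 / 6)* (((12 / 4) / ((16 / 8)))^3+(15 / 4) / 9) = 1495 / 12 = 124.58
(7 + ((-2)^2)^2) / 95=23 / 95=0.24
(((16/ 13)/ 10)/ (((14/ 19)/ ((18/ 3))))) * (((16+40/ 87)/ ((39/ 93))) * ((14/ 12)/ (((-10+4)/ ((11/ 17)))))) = -18555856/ 3749265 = -4.95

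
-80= -80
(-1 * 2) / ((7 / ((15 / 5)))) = -6 / 7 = -0.86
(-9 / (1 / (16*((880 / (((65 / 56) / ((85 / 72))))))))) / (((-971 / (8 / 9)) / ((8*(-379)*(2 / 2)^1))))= -357736.87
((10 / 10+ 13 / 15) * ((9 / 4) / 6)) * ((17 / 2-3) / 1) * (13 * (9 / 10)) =9009 / 200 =45.04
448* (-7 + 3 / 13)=-39424 / 13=-3032.62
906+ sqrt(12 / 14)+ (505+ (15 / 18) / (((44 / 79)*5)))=sqrt(42) / 7+ 372583 / 264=1412.23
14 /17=0.82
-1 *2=-2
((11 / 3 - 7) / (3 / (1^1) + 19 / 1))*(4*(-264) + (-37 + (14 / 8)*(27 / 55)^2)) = 13220197 / 79860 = 165.54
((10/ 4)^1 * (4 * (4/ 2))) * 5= 100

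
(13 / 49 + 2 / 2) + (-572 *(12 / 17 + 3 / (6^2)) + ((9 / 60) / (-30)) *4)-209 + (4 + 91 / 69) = -626372109 / 957950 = -653.87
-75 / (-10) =15 / 2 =7.50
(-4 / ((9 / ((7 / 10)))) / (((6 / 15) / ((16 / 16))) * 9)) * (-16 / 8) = 14 / 81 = 0.17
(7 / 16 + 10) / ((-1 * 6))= -167 / 96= -1.74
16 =16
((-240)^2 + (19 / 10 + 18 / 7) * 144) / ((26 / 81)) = 82560708 / 455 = 181452.11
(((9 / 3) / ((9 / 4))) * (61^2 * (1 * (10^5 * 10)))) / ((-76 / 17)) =-63257000000 / 57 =-1109771929.82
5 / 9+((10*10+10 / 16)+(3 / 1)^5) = 24781 / 72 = 344.18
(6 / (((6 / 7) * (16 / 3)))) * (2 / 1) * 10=105 / 4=26.25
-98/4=-24.50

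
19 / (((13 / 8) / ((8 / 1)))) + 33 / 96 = 39055 / 416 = 93.88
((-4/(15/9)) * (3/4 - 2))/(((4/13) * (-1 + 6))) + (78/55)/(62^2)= 412347/211420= 1.95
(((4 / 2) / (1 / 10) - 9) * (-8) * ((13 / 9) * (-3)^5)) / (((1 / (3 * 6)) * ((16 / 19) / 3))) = 1980693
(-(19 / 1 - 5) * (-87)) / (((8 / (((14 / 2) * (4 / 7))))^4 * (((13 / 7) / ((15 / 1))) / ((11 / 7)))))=100485 / 104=966.20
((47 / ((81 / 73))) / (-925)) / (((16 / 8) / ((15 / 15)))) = -3431 / 149850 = -0.02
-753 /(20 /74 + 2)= -9287 /28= -331.68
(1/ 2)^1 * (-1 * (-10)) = 5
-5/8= -0.62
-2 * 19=-38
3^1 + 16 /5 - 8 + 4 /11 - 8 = -519 /55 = -9.44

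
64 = 64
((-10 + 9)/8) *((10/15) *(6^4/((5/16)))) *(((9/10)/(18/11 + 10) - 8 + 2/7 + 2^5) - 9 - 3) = -4272.67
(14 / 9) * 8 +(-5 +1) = 76 / 9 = 8.44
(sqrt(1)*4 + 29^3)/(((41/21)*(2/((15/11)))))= 7683795/902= 8518.62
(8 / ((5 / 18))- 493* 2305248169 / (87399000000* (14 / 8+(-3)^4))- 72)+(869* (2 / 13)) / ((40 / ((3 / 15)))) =-308735940054817 / 7232267250000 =-42.69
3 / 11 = 0.27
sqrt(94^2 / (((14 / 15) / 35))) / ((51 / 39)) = 3055 * sqrt(6) / 17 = 440.19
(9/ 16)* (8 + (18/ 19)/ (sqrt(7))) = 4.70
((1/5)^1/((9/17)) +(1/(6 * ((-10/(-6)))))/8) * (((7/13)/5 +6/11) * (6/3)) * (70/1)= 918589/25740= 35.69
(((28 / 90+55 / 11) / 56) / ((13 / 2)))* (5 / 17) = 239 / 55692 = 0.00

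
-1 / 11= -0.09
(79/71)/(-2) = -79/142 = -0.56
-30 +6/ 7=-29.14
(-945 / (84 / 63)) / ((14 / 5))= -2025 / 8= -253.12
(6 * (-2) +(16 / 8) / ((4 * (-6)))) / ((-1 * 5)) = 29 / 12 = 2.42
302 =302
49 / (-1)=-49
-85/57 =-1.49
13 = 13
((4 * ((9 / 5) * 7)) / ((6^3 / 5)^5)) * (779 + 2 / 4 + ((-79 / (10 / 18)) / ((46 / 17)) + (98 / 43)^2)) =136219134625 / 555432134418432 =0.00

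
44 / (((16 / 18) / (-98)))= -4851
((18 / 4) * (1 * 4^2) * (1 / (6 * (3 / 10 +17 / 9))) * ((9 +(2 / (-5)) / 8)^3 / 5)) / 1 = 154854153 / 197000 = 786.06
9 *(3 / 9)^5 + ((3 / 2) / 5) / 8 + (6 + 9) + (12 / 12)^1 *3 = 39041 / 2160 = 18.07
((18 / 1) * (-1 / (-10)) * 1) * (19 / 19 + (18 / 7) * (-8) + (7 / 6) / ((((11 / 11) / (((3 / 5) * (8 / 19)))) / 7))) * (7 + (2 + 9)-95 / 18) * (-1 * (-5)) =-2666247 / 1330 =-2004.70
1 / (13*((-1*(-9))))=1 / 117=0.01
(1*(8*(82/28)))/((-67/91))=-2132/67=-31.82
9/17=0.53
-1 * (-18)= 18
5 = 5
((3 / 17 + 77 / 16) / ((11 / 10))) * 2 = 6785 / 748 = 9.07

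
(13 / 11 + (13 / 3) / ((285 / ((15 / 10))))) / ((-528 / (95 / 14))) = -1079 / 69696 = -0.02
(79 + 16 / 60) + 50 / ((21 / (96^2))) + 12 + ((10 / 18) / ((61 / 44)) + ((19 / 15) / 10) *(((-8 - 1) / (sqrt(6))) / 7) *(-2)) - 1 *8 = 19 *sqrt(6) / 350 + 423239669 / 19215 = 22026.66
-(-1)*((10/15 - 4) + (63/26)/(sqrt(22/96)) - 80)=-78.27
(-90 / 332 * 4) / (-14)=45 / 581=0.08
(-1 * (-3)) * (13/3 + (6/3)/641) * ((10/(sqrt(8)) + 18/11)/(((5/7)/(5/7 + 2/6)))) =100068/3205 + 91729 * sqrt(2)/1923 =98.68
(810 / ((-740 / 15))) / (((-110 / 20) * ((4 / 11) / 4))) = 1215 / 37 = 32.84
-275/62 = -4.44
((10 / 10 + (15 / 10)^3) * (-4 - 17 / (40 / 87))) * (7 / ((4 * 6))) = -80311 / 1536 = -52.29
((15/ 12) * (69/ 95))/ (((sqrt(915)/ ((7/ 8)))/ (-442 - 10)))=-18193 * sqrt(915)/ 46360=-11.87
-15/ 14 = -1.07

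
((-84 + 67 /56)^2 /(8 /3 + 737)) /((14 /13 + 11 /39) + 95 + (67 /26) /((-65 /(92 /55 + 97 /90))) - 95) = 26980957285425 /3638154917264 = 7.42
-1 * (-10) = 10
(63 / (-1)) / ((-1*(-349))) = -63 / 349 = -0.18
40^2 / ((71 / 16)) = 25600 / 71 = 360.56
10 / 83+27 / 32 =2561 / 2656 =0.96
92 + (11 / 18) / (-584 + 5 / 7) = 6761371 / 73494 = 92.00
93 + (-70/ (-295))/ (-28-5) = 181057/ 1947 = 92.99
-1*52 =-52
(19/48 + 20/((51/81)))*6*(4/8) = 26243/272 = 96.48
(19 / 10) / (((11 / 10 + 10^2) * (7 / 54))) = 342 / 2359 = 0.14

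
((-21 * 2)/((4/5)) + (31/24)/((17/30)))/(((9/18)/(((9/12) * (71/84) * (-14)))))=242465/272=891.42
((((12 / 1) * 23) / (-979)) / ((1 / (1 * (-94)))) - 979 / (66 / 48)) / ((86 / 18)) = -6039936 / 42097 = -143.48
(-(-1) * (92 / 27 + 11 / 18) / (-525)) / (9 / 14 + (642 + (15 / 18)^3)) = -868 / 72941325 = -0.00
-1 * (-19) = 19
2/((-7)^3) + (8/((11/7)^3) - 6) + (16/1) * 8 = 56635556/456533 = 124.06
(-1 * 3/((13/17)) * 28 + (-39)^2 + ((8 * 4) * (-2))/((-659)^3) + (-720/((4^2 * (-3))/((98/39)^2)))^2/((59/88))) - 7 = 64168709899506663686/4340344225875489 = 14784.24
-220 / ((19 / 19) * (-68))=55 / 17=3.24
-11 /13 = -0.85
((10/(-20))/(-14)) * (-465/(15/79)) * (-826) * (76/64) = 2745329/32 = 85791.53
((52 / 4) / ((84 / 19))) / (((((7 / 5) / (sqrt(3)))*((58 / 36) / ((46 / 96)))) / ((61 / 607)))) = 1732705*sqrt(3) / 27601504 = 0.11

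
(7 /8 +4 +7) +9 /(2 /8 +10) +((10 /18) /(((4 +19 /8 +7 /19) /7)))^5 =2192060972673221467 /171029820321225000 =12.82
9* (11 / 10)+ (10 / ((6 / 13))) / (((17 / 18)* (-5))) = 903 / 170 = 5.31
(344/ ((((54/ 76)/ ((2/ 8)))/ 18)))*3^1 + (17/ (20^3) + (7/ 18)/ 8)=470595653/ 72000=6536.05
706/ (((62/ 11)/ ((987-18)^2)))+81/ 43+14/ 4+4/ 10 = 1567773869187/ 13330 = 117612443.30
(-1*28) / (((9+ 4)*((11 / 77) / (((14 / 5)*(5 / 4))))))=-686 / 13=-52.77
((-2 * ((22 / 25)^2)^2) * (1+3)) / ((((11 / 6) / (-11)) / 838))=24122.15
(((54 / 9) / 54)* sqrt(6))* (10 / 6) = 5* sqrt(6) / 27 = 0.45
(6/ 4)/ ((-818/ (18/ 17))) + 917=12751775/ 13906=917.00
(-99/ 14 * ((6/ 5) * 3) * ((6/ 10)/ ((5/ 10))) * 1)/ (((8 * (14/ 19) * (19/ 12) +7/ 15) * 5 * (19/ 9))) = -48114/ 162925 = -0.30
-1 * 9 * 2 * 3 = -54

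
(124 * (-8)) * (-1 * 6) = 5952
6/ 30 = 0.20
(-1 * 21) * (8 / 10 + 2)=-294 / 5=-58.80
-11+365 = 354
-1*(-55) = 55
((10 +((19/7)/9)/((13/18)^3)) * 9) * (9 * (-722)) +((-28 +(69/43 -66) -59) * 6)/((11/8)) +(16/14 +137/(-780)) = -275970587562223/436456020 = -632298.73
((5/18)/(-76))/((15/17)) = -17/4104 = -0.00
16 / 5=3.20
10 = 10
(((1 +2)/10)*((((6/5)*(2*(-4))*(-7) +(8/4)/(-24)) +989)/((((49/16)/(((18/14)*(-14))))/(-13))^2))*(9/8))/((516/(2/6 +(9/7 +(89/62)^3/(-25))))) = 162881354080281213/26912481863750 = 6052.26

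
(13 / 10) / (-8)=-13 / 80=-0.16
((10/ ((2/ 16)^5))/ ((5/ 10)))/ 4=163840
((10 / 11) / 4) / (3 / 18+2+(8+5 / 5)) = 15 / 737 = 0.02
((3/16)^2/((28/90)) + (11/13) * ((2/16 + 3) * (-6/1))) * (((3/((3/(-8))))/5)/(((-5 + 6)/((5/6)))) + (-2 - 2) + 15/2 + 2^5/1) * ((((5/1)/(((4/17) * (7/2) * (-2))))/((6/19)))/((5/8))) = 8278.13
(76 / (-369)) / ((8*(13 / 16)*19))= -8 / 4797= -0.00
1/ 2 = 0.50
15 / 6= 2.50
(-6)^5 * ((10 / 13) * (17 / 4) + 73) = -7709904 / 13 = -593069.54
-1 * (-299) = 299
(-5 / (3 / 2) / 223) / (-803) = 10 / 537207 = 0.00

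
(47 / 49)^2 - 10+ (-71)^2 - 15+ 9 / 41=5017.14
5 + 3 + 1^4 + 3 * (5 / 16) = 159 / 16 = 9.94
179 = 179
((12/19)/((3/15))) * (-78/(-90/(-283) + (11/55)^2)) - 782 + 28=-69398758/48127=-1441.99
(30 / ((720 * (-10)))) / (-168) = 1 / 40320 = 0.00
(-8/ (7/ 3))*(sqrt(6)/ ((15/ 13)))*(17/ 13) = -136*sqrt(6)/ 35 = -9.52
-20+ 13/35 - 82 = -3557/35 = -101.63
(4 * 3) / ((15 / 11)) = 44 / 5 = 8.80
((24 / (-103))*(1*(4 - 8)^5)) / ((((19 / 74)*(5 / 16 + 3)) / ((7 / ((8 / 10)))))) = 254607360 / 103721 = 2454.73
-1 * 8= -8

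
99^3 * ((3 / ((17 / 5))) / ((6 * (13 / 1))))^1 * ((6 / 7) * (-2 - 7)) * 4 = -523961460 / 1547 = -338695.19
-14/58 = -7/29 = -0.24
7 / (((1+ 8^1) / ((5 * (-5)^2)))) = 875 / 9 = 97.22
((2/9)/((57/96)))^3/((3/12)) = 1048576/5000211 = 0.21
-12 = -12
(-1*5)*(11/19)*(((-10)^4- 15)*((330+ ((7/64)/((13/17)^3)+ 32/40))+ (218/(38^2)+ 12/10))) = -9265805978300025/964430272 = -9607543.69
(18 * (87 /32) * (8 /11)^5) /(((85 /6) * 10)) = 4810752 /68446675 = 0.07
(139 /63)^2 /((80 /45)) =19321 /7056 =2.74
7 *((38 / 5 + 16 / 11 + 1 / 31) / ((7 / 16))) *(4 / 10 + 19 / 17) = 31977552 / 144925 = 220.65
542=542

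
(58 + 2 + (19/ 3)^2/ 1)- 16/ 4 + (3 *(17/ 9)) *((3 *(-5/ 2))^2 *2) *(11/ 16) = 153905/ 288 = 534.39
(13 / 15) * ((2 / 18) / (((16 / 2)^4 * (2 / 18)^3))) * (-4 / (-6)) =117 / 10240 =0.01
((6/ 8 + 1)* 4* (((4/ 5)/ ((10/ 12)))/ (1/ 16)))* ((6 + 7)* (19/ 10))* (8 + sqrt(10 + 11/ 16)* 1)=248976* sqrt(19)/ 125 + 2655744/ 125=29928.04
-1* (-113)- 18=95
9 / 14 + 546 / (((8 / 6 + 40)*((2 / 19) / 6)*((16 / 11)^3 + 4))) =145857897 / 1362760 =107.03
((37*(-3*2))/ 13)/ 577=-222/ 7501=-0.03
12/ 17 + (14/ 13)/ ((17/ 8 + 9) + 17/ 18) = 152700/ 192049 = 0.80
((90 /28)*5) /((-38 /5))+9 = 3663 /532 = 6.89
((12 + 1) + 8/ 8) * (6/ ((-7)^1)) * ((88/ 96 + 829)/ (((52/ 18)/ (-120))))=5377860/ 13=413681.54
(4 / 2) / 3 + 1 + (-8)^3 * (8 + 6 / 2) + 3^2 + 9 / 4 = -67429 / 12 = -5619.08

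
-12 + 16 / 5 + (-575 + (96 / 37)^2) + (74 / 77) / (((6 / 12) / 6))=-298074027 / 527065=-565.54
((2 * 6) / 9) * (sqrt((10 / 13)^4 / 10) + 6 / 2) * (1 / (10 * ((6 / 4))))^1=8 * sqrt(10) / 1521 + 4 / 15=0.28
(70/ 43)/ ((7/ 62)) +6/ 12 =1283/ 86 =14.92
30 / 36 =5 / 6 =0.83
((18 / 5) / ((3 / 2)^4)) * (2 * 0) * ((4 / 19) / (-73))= 0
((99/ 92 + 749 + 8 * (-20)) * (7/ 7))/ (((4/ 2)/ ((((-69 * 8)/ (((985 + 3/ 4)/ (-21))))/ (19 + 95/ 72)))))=140711904/ 824087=170.75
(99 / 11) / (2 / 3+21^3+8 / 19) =0.00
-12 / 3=-4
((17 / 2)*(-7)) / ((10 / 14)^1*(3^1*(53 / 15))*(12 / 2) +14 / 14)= -833 / 650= -1.28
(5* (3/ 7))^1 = 15/ 7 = 2.14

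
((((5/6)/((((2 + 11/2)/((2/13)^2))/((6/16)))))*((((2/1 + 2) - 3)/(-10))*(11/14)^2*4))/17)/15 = -121/126699300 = -0.00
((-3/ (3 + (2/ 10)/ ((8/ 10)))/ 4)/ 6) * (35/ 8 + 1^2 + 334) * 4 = -2715/ 52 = -52.21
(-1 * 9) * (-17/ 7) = 21.86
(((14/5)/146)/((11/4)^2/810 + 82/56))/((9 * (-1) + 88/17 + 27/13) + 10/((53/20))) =82646928/12872320169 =0.01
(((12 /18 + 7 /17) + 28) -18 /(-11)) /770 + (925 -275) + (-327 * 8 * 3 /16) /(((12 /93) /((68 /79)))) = -44739208223 /17062815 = -2622.03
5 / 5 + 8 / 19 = 27 / 19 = 1.42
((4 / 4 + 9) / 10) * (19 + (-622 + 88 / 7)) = -590.43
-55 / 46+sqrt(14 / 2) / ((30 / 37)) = -55 / 46+37 * sqrt(7) / 30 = 2.07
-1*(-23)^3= 12167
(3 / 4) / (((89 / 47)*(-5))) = -141 / 1780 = -0.08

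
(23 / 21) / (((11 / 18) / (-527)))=-72726 / 77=-944.49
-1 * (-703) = 703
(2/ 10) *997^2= 994009/ 5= 198801.80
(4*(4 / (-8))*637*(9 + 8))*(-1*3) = 64974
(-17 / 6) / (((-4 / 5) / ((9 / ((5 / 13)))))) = 663 / 8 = 82.88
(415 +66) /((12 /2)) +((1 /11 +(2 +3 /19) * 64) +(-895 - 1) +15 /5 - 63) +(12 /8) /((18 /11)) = -1847695 /2508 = -736.72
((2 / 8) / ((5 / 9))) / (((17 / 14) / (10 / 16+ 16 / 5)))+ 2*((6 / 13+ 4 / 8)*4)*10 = 407371 / 5200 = 78.34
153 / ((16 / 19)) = 2907 / 16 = 181.69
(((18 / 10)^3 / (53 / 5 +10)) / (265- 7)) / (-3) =-81 / 221450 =-0.00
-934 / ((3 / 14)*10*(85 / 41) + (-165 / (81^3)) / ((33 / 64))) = -142457011578 / 677495435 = -210.27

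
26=26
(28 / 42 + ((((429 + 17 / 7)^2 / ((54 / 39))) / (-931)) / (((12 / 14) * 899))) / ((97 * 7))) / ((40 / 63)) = 35788202263 / 34098117060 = 1.05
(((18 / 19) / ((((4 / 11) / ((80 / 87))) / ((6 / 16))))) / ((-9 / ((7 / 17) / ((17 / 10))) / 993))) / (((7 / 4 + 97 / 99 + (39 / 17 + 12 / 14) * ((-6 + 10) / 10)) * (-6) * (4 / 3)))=1324686825 / 1761361313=0.75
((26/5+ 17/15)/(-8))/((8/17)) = -1.68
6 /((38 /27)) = 81 /19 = 4.26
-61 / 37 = -1.65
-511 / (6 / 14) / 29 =-3577 / 87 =-41.11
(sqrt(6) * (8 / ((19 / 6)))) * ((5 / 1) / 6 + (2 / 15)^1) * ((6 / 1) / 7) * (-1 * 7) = -1392 * sqrt(6) / 95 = -35.89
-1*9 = -9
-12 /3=-4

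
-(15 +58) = -73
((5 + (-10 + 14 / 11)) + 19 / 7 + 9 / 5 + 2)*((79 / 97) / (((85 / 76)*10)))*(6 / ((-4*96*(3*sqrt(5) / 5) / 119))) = -1610573*sqrt(5) / 12804000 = -0.28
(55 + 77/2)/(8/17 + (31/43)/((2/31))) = 136697/17025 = 8.03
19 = 19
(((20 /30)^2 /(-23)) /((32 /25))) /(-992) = 25 /1642752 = 0.00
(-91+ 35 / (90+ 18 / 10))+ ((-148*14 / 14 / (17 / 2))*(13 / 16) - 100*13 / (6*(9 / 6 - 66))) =-4002925 / 39474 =-101.41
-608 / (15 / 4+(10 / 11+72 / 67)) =-1792384 / 16903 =-106.04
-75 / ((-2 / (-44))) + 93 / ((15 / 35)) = -1433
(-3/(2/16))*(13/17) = -312/17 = -18.35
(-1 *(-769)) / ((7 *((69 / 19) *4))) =14611 / 1932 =7.56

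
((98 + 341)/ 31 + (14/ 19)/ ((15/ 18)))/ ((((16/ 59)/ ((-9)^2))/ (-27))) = -5717323197/ 47120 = -121335.38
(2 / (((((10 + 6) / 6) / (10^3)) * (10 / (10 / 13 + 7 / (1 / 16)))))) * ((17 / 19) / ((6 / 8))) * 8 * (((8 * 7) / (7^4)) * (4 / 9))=638003200 / 762489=836.74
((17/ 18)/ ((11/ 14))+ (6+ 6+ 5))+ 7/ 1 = 25.20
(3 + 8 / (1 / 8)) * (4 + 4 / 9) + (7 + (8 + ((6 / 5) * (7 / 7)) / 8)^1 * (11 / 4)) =235577 / 720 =327.19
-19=-19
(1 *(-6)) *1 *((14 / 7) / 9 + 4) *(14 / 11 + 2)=-912 / 11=-82.91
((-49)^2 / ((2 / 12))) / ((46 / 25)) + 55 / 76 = 13686965 / 1748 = 7830.07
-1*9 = -9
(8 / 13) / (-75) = -8 / 975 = -0.01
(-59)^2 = 3481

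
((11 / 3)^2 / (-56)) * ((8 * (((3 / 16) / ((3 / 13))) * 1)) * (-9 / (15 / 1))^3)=4719 / 14000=0.34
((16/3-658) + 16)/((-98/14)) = 1910/21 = 90.95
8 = 8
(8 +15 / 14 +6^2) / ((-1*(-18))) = 631 / 252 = 2.50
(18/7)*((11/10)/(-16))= -0.18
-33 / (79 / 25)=-825 / 79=-10.44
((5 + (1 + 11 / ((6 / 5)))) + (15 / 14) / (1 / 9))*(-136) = -70856 / 21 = -3374.10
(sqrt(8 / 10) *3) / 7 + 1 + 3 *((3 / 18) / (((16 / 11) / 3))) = 6 *sqrt(5) / 35 + 65 / 32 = 2.41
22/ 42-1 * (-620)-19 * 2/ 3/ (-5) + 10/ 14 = 21832/ 35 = 623.77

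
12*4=48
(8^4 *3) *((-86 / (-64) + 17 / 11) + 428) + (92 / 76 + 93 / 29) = 32091606806 / 6061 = 5294770.96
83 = 83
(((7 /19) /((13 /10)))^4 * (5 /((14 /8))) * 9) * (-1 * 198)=-122245200000 /3722098081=-32.84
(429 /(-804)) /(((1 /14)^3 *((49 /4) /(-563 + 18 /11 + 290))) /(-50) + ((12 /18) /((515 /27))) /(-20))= 123104982000 /403114009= 305.39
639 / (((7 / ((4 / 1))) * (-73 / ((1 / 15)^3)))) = -284 / 191625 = -0.00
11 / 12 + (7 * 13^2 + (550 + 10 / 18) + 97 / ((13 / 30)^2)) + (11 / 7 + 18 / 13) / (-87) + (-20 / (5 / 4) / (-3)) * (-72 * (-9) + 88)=7628100607 / 1235052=6176.34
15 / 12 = 5 / 4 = 1.25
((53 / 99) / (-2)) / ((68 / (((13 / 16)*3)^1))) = -689 / 71808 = -0.01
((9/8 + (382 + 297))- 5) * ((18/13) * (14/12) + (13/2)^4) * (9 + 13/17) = 166594963007/14144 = 11778490.03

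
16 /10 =8 /5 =1.60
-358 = -358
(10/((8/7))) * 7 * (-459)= -28113.75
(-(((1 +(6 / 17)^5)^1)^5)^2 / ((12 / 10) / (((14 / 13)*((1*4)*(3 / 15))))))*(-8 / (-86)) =-3938980262422053504185705767742012543536909173456090047271154288 / 55844336007810214424519045283646353948623191322608349227581846573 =-0.07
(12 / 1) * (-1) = -12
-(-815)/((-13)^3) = -815/2197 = -0.37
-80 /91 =-0.88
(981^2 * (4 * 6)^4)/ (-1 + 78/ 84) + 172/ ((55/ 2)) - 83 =-245851978018941/ 55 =-4470035963980.75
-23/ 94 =-0.24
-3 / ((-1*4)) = 3 / 4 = 0.75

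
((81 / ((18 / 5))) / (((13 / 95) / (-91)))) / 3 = -9975 / 2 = -4987.50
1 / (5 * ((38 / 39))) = 39 / 190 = 0.21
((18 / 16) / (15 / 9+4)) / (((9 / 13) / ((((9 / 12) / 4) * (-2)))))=-117 / 1088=-0.11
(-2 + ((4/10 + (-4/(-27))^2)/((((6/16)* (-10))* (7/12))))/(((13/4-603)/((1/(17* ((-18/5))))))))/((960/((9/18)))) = -9365228813/8990596036800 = -0.00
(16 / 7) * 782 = 12512 / 7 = 1787.43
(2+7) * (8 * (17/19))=1224/19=64.42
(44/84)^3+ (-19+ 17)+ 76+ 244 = 318.14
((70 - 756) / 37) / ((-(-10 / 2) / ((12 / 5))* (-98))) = 84 / 925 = 0.09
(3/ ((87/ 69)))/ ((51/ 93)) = 2139/ 493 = 4.34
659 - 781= -122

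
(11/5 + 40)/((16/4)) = 211/20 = 10.55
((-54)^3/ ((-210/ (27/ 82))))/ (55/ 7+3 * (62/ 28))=708588/ 41615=17.03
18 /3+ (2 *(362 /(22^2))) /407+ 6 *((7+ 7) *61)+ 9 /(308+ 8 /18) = 701325108823 /136709672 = 5130.03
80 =80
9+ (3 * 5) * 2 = 39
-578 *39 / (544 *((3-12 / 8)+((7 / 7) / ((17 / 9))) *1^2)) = -3757 / 184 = -20.42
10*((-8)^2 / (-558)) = -320 / 279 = -1.15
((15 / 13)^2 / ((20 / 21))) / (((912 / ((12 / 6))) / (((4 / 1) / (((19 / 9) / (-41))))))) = -116235 / 488072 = -0.24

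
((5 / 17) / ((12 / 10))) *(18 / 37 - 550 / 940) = -0.02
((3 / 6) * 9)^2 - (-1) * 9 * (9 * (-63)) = -20331 / 4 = -5082.75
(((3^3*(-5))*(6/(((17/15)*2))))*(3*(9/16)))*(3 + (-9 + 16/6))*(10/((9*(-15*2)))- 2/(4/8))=-1103625/136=-8114.89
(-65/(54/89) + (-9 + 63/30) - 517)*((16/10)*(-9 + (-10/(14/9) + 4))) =10904192/945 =11538.83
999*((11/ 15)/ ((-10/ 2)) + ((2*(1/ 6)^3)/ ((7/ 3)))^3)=-146.52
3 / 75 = 1 / 25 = 0.04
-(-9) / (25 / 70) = 126 / 5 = 25.20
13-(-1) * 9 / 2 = 17.50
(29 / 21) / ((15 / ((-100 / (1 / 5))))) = -2900 / 63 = -46.03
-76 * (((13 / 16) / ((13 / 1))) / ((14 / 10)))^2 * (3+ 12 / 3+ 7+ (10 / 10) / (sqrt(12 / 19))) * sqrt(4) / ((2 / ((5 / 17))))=-2375 / 3808 - 2375 * sqrt(57) / 319872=-0.68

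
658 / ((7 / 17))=1598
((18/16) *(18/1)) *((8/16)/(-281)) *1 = -81/2248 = -0.04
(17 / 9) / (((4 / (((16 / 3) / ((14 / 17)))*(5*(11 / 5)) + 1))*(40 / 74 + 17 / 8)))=1908386 / 149121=12.80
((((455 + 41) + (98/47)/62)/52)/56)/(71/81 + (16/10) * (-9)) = -292702005/23237727968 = -0.01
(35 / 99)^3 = 42875 / 970299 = 0.04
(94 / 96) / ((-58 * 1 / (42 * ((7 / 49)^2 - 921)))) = 265127 / 406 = 653.02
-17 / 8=-2.12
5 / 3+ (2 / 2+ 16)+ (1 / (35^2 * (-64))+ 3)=5095997 / 235200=21.67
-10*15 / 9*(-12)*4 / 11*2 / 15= 9.70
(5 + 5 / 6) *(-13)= -455 / 6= -75.83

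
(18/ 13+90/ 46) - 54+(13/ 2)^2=-8.41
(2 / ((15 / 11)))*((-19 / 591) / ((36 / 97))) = -20273 / 159570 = -0.13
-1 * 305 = -305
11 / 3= 3.67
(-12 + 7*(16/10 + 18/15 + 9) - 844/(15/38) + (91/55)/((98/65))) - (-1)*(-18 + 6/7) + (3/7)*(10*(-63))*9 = -1489481/330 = -4513.58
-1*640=-640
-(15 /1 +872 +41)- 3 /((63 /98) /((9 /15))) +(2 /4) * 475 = -6933 /10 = -693.30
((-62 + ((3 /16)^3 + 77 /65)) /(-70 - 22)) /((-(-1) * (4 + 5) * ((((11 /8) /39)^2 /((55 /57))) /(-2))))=-210466529 /1845888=-114.02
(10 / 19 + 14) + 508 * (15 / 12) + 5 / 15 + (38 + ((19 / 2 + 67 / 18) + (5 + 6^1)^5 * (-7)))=-192658162 / 171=-1126655.92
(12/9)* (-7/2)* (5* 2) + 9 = -113/3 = -37.67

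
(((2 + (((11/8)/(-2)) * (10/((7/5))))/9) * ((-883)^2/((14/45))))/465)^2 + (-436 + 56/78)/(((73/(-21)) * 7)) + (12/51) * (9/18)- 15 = 5269457651903369975357/85765605149952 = 61440220.04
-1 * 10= -10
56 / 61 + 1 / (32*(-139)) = 249027 / 271328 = 0.92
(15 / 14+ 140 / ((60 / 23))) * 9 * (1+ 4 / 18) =25289 / 42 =602.12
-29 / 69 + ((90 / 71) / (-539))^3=-1625321772255161 / 3867144786718521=-0.42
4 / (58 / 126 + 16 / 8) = 252 / 155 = 1.63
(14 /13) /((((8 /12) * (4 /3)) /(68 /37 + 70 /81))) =28343 /8658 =3.27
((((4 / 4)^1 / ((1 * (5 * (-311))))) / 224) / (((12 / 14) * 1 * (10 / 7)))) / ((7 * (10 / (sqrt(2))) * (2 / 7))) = -7 * sqrt(2) / 59712000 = -0.00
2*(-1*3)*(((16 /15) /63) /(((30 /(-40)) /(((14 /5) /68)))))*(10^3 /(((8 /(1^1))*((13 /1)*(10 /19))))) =608 /5967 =0.10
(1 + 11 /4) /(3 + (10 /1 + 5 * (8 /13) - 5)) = 65 /192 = 0.34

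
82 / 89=0.92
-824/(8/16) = -1648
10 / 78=5 / 39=0.13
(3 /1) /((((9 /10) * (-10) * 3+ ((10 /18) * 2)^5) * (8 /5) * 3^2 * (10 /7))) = -0.01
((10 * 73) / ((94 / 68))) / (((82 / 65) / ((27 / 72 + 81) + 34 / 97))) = 25578468175 / 747676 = 34210.63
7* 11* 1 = 77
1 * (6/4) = 3/2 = 1.50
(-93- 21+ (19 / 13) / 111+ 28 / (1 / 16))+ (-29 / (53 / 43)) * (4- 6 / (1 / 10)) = 126312569 / 76479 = 1651.60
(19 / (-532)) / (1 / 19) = -19 / 28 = -0.68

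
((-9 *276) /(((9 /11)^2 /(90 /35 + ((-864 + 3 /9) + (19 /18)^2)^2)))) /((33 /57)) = -2628056688944137 /551124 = -4768539727.80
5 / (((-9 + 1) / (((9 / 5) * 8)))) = -9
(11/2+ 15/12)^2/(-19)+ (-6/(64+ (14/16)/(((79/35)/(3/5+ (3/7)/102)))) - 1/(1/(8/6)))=-4814624131/1258801680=-3.82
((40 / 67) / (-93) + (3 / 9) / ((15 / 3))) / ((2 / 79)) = 148283 / 62310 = 2.38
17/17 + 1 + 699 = 701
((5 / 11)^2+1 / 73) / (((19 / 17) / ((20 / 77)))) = 94520 / 1846097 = 0.05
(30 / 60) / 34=1 / 68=0.01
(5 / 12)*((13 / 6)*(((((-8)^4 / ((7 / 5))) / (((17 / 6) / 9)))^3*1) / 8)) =152637768990720000 / 1685159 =90577665959.54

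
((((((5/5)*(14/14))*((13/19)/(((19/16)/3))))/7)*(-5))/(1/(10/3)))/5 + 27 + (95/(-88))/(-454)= 2643024913/100958704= 26.18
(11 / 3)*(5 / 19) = 55 / 57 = 0.96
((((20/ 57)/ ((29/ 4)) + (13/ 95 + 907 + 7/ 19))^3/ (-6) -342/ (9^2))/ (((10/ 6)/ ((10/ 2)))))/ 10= -422032140055724364991/ 11291680192500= -37375495.31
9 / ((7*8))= 9 / 56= 0.16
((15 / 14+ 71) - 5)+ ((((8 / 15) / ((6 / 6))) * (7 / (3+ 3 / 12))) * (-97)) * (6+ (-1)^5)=-267571 / 546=-490.06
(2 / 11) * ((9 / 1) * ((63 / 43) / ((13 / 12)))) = 13608 / 6149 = 2.21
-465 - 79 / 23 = -10774 / 23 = -468.43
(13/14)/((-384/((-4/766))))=13/1029504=0.00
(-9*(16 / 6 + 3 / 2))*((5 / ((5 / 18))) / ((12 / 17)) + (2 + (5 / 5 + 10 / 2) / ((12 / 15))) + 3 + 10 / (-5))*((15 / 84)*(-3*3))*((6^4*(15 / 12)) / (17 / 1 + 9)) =12301875 / 91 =135185.44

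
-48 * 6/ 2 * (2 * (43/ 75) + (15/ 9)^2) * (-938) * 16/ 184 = 26504128/ 575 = 46094.14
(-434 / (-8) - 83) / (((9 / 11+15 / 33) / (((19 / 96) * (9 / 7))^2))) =-4109985 / 2809856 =-1.46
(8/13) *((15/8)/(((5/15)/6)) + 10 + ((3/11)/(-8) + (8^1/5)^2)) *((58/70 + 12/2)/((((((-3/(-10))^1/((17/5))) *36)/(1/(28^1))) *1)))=413641841/189189000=2.19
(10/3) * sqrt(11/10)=sqrt(110)/3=3.50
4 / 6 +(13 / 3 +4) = 9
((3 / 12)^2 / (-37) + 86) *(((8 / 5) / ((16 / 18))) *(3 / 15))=458199 / 14800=30.96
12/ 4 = 3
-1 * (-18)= 18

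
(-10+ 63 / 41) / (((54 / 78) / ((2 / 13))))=-694 / 369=-1.88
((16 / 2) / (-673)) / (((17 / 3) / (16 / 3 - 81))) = 1816 / 11441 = 0.16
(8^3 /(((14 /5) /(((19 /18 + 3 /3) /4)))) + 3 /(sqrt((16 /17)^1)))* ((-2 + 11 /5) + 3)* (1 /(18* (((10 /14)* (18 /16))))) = 112* sqrt(17) /675 + 75776 /3645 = 21.47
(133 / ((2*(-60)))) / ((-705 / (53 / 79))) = 0.00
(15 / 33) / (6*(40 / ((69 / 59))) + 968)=115 / 296824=0.00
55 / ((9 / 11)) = 605 / 9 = 67.22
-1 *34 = -34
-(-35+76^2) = -5741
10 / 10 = 1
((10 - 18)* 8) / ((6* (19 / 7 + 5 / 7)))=-28 / 9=-3.11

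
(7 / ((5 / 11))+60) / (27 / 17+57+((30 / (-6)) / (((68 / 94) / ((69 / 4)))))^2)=6972992 / 1320049365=0.01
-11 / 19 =-0.58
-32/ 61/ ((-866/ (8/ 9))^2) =-512/ 926383149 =-0.00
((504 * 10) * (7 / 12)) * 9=26460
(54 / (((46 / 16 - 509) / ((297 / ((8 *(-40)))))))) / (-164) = -8019 / 13280720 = -0.00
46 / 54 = 23 / 27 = 0.85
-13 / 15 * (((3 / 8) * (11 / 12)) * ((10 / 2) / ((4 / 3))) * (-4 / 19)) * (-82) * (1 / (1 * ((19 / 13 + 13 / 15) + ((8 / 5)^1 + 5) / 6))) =-1143285 / 203224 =-5.63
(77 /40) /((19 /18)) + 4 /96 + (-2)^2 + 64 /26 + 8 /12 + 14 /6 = 335729 /29640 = 11.33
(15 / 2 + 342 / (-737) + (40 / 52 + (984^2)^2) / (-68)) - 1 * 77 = -2245594028596480 / 162877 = -13787054210.21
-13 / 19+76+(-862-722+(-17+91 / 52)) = -115819 / 76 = -1523.93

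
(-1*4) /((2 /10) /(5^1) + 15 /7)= -350 /191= -1.83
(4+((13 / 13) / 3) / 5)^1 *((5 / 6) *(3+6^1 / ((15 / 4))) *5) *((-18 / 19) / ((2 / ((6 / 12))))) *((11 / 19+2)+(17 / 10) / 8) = -5952929 / 115520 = -51.53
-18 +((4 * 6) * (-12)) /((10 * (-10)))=-378 /25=-15.12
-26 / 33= -0.79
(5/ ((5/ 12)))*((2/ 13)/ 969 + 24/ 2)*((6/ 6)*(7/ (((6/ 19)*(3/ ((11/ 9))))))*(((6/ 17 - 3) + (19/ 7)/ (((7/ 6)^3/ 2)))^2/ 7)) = 40715960761652/ 368192075069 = 110.58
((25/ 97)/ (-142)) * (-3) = 75/ 13774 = 0.01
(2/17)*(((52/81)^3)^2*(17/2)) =19770609664/282429536481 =0.07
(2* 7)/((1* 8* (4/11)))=77/16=4.81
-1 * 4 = -4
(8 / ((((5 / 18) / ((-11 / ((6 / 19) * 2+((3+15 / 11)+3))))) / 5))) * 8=-882816 / 557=-1584.95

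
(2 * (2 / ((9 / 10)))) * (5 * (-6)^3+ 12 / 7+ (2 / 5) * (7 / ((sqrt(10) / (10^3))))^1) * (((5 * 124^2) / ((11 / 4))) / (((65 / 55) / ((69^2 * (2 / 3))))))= -32743843942400 / 91+ 3643988992000 * sqrt(10) / 39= -64353102359.31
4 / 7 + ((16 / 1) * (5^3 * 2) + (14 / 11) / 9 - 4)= 2769722 / 693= 3996.71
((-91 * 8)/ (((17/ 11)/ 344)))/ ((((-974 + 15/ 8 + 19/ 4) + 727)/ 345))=2534371840/ 10897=232575.19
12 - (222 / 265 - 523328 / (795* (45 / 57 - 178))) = 782 / 105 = 7.45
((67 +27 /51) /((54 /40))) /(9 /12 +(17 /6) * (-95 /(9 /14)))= -91840 /767363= -0.12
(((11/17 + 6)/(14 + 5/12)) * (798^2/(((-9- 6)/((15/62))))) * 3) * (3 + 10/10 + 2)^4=-1678656099456/91171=-18412171.63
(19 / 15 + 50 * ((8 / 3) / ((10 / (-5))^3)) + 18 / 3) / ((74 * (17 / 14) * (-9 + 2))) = 47 / 3145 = 0.01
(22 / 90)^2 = 121 / 2025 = 0.06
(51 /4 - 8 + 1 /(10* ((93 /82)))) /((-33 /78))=-116987 /10230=-11.44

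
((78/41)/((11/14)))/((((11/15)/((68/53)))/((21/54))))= 433160/262933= 1.65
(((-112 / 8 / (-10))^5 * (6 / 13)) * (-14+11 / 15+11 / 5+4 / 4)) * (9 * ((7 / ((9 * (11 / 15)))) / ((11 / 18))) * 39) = -5755859676 / 378125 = -15222.11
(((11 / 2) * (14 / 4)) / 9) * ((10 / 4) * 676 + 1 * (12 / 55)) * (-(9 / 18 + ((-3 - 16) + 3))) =10086377 / 180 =56035.43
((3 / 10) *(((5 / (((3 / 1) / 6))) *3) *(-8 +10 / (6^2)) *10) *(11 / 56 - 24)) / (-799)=-926435 / 44744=-20.71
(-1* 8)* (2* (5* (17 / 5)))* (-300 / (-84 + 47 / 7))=-571200 / 541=-1055.82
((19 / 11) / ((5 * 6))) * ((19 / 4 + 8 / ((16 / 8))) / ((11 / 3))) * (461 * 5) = 306565 / 968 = 316.70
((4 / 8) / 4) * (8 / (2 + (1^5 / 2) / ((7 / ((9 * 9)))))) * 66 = 924 / 109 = 8.48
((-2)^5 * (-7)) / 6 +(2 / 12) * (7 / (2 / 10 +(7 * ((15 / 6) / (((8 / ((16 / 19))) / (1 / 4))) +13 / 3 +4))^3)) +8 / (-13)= 17247016249673144 / 469716151241103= 36.72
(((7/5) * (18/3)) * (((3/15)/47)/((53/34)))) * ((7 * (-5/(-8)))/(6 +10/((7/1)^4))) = 352947/21123680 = 0.02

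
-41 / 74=-0.55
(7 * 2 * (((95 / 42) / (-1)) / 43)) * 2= -190 / 129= -1.47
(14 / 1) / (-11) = -14 / 11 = -1.27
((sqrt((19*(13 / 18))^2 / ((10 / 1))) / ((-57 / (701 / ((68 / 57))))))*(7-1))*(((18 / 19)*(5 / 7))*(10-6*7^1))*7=218712*sqrt(10) / 17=40684.00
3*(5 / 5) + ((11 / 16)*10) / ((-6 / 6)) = -31 / 8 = -3.88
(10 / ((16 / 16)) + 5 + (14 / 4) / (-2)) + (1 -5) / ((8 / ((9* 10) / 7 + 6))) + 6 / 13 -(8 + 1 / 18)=-12359 / 3276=-3.77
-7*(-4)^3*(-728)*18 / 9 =-652288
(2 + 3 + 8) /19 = 13 /19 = 0.68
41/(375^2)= 41/140625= 0.00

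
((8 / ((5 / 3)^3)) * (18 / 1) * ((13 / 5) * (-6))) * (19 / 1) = -5762016 / 625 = -9219.23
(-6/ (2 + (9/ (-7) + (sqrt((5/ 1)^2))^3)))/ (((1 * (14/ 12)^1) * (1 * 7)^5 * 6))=-3/ 7395080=-0.00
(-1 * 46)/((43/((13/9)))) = -598/387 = -1.55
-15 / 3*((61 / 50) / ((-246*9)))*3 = 61 / 7380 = 0.01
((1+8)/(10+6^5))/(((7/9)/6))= 243/27251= 0.01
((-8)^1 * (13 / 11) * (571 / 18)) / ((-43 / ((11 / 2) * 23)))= 341458 / 387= 882.32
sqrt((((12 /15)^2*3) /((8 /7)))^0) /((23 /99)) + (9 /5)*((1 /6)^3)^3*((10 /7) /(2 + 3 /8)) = 921479351 /214081056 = 4.30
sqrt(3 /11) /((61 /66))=0.57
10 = 10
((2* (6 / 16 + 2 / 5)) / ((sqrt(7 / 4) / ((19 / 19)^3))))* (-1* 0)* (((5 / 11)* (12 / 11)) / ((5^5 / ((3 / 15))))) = 0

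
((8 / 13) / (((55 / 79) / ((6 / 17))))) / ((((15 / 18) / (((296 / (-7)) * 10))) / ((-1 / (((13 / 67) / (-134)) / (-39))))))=362779001856 / 85085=4263724.53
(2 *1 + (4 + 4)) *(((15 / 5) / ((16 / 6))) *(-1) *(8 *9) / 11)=-73.64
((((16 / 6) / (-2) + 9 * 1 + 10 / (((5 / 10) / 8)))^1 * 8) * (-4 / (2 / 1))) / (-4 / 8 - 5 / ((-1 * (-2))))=8048 / 9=894.22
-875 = -875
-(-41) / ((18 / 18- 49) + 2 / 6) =-123 / 143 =-0.86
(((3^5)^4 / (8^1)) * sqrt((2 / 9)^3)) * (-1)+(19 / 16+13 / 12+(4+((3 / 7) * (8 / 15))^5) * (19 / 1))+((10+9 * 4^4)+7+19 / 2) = 6072661593791 / 2521050000 - 129140163 * sqrt(2) / 4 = -45655533.71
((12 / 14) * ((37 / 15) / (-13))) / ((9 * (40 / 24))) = -74 / 6825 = -0.01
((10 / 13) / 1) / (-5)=-2 / 13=-0.15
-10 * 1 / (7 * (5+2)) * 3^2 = -1.84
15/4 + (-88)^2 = 30991/4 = 7747.75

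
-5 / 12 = -0.42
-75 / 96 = -25 / 32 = -0.78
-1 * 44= -44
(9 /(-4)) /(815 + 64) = -3 /1172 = -0.00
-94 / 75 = -1.25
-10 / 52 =-5 / 26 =-0.19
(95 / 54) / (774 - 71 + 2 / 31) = 589 / 235386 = 0.00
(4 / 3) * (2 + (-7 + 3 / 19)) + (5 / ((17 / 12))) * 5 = 10844 / 969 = 11.19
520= 520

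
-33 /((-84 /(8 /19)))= 22 /133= 0.17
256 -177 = 79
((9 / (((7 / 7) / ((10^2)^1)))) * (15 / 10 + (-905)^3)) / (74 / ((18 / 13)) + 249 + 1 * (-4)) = -3001931375175 / 1343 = -2235243019.49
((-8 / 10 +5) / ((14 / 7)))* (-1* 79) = -1659 / 10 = -165.90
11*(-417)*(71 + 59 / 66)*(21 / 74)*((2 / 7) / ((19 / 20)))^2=-791466000 / 93499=-8464.97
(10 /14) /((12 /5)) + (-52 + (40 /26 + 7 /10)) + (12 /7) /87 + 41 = -1337057 /158340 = -8.44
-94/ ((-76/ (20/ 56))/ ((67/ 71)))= 0.42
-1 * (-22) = 22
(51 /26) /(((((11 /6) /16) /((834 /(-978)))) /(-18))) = 262.77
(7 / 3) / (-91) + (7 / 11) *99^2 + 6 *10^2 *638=15172442 / 39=389036.97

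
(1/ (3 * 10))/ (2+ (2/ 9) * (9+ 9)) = 1/ 180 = 0.01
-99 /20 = -4.95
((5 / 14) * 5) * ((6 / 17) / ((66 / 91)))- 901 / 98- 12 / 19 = -8.96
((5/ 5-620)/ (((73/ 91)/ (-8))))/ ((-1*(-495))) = 450632/ 36135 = 12.47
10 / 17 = 0.59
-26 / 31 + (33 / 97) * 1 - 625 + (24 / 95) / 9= -536025034 / 856995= -625.47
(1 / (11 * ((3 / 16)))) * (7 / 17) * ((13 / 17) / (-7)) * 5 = -1040 / 9537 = -0.11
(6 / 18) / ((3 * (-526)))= -1 / 4734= -0.00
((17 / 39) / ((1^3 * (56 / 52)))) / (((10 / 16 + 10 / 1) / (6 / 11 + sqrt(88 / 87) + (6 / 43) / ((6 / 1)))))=1076 / 49665 + 8 * sqrt(1914) / 9135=0.06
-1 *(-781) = 781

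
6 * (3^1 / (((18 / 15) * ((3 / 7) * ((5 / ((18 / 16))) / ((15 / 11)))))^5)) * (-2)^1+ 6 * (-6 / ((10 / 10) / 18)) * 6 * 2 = -328406336143569 / 42218553344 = -7778.72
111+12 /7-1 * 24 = 88.71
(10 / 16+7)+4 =93 / 8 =11.62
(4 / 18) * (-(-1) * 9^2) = 18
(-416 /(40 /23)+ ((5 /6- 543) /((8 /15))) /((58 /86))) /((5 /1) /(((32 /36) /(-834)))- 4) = 4051919 /10892980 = 0.37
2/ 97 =0.02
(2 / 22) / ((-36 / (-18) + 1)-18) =-1 / 165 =-0.01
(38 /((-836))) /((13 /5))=-0.02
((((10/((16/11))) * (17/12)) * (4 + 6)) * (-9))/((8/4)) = -14025/32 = -438.28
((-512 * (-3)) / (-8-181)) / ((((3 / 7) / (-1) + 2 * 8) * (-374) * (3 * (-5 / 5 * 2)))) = -128 / 550341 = -0.00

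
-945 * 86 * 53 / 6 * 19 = -13639815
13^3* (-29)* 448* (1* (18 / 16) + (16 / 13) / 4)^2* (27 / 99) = -175765317 / 11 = -15978665.18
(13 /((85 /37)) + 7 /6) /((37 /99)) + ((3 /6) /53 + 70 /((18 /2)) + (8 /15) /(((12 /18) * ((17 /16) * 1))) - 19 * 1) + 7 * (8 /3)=39708794 /1500165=26.47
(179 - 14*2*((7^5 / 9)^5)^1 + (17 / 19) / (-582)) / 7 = -138409010098278450522647561 / 1523582298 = -90844459324558554.65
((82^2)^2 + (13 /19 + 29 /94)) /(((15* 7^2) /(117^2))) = 368457450221367 /437570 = 842053729.05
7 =7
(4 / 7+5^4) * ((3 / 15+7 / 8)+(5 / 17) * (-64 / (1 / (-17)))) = 56239497 / 280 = 200855.35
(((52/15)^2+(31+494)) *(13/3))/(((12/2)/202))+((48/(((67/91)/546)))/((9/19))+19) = 20827592984/135675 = 153510.91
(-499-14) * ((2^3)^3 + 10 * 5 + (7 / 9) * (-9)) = -284715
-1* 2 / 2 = -1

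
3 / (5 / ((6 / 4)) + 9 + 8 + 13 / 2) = 18 / 161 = 0.11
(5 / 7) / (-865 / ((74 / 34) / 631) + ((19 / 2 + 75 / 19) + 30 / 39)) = -91390 / 32084461633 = -0.00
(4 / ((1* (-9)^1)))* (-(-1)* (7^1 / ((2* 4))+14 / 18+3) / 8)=-335 / 1296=-0.26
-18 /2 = -9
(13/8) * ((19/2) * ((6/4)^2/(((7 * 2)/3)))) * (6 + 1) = 6669/128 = 52.10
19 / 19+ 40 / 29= 2.38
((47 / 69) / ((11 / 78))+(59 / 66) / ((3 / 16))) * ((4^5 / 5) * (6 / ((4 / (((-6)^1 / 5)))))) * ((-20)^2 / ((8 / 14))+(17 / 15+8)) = -21640005632 / 8625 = -2508986.16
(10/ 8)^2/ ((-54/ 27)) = -25/ 32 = -0.78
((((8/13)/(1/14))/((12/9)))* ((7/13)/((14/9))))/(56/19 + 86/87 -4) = -312417/8957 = -34.88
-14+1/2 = -13.50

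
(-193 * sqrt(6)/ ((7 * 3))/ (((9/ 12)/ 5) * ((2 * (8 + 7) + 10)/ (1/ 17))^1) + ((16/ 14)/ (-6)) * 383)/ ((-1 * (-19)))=-1532/ 399 - 193 * sqrt(6)/ 40698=-3.85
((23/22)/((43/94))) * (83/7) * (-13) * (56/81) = -9331192/38313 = -243.55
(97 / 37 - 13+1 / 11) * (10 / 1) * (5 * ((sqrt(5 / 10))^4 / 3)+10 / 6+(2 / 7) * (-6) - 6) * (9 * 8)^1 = 10802460 / 259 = 41708.34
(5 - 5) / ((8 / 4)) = 0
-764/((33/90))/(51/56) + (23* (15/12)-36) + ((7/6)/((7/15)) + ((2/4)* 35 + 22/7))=-11896305/5236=-2272.02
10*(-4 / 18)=-2.22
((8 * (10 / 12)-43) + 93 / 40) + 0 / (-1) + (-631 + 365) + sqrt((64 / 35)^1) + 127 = -20761 / 120 + 8 * sqrt(35) / 35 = -171.66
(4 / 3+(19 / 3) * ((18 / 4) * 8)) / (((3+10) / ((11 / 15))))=7568 / 585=12.94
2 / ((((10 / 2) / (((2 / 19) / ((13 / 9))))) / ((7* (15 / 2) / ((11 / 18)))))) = 6804 / 2717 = 2.50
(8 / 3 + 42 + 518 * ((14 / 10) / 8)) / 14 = 8119 / 840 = 9.67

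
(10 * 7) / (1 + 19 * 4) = 10 / 11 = 0.91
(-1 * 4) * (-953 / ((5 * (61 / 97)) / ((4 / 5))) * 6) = 8874336 / 1525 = 5819.24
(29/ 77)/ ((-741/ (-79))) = 2291/ 57057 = 0.04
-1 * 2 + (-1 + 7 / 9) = -20 / 9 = -2.22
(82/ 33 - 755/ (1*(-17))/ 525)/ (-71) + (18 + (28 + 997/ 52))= 1573976871/ 24164140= 65.14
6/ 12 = 1/ 2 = 0.50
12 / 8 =3 / 2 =1.50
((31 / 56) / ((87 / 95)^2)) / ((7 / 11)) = 3077525 / 2967048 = 1.04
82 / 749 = 0.11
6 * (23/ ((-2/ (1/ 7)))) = -69/ 7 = -9.86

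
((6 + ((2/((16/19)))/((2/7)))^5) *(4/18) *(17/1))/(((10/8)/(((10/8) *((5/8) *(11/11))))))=3537877424665/37748736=93721.75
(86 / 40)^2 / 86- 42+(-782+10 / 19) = -12515983 / 15200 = -823.42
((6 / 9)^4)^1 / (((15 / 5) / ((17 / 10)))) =136 / 1215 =0.11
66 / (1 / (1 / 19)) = 66 / 19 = 3.47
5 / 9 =0.56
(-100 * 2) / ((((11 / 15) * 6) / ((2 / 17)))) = -1000 / 187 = -5.35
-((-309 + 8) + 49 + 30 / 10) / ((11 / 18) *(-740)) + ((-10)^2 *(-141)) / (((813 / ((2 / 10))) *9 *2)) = -7378699 / 9926730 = -0.74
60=60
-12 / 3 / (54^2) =-1 / 729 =-0.00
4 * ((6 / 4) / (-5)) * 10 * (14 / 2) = -84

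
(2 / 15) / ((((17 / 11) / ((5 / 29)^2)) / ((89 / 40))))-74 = -12694757 / 171564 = -73.99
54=54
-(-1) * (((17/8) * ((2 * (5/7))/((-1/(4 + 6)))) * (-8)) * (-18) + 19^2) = -28073/7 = -4010.43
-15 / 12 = -1.25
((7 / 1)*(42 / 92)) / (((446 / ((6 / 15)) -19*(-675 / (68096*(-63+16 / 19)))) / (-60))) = -3733244928 / 21709479821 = -0.17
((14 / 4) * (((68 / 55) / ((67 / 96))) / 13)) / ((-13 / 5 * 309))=-7616 / 12828959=-0.00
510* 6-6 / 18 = 9179 / 3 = 3059.67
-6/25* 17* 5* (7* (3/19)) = -2142/95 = -22.55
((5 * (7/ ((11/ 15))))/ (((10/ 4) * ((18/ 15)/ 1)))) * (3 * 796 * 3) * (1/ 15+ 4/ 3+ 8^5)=41082996780/ 11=3734817889.09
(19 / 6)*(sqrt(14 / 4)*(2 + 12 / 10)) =76*sqrt(14) / 15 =18.96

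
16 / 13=1.23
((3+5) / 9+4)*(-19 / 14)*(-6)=39.81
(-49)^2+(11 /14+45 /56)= 134545 /56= 2402.59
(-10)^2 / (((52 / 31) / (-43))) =-33325 / 13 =-2563.46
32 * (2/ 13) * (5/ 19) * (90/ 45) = 640/ 247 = 2.59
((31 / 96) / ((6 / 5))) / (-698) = -155 / 402048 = -0.00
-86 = -86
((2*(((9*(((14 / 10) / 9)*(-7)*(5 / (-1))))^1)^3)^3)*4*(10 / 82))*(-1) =-1588696193083364.88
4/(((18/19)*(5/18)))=76/5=15.20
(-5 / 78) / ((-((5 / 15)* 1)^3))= 45 / 26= 1.73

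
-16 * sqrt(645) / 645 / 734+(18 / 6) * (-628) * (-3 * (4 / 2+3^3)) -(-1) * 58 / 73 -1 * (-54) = 11969284 / 73 -8 * sqrt(645) / 236715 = 163962.79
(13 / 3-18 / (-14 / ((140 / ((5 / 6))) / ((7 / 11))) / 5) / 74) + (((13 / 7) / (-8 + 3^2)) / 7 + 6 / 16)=1214333 / 43512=27.91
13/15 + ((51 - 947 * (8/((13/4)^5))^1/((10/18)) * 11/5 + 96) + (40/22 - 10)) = 17442994312/306316725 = 56.94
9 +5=14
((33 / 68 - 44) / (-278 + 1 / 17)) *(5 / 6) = 2959 / 22680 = 0.13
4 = 4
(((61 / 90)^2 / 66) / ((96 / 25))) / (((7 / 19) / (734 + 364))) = 4312639 / 798336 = 5.40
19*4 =76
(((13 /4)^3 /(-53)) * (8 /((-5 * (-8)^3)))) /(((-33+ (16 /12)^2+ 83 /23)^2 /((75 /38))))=-1412088795 /269527978737664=-0.00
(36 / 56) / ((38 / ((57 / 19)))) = 0.05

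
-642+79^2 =5599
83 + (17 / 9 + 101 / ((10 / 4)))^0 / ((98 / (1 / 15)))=122011 / 1470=83.00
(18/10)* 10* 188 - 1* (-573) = 3957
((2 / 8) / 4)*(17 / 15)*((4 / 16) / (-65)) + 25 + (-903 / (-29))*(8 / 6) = 120369107 / 1809600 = 66.52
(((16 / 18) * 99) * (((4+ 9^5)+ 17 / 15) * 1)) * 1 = 77951456 / 15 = 5196763.73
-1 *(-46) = 46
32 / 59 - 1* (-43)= 2569 / 59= 43.54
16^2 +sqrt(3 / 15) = sqrt(5) / 5 +256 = 256.45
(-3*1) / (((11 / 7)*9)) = -7 / 33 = -0.21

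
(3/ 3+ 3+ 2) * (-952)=-5712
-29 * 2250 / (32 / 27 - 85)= 1761750 / 2263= 778.50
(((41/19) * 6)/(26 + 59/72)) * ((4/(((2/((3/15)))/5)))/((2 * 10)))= 8856/183445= 0.05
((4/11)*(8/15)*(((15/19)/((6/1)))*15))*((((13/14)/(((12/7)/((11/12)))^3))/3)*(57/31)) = 385385/11570688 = 0.03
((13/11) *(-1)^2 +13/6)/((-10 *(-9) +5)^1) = 221/6270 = 0.04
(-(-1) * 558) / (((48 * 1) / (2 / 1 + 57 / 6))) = 2139 / 16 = 133.69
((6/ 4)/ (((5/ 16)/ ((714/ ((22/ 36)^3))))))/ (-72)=-1388016/ 6655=-208.57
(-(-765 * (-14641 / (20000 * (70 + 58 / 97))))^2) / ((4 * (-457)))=0.03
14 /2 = 7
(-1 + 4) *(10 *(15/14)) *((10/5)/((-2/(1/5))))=-6.43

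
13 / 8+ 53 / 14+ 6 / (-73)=21783 / 4088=5.33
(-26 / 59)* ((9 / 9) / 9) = -0.05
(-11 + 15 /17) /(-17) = 172 /289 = 0.60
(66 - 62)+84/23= 176/23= 7.65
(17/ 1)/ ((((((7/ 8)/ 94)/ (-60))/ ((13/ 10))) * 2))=-498576/ 7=-71225.14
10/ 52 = 5/ 26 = 0.19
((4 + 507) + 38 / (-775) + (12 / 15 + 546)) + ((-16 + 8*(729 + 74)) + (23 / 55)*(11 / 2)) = 11575479 / 1550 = 7468.05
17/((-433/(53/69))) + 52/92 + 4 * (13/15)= 199266/49795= 4.00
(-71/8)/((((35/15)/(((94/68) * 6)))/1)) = -30033/952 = -31.55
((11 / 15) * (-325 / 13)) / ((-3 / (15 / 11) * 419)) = 25 / 1257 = 0.02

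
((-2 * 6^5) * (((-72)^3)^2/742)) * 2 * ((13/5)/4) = -7041490329010176/1855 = -3795951659843.76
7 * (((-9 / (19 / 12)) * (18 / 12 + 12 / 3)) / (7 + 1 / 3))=-567 / 19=-29.84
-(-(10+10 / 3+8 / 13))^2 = -295936 / 1521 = -194.57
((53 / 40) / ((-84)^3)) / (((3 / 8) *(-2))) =53 / 17781120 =0.00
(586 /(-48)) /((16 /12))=-293 /32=-9.16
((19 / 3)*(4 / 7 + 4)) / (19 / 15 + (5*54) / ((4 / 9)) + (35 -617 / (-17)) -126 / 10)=20672 / 476567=0.04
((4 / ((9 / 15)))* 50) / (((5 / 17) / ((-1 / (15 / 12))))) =-2720 / 3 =-906.67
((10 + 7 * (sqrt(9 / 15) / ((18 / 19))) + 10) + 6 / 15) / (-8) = -51 / 20-133 * sqrt(15) / 720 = -3.27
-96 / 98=-48 / 49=-0.98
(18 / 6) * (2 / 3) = 2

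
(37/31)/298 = 37/9238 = 0.00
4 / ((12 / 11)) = 11 / 3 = 3.67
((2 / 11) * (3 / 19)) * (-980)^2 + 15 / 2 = 11527935 / 418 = 27578.79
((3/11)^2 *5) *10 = 450/121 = 3.72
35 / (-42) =-5 / 6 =-0.83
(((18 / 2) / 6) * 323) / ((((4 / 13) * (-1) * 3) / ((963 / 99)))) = -449293 / 88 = -5105.60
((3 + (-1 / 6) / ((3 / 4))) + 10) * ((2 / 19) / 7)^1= 230 / 1197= 0.19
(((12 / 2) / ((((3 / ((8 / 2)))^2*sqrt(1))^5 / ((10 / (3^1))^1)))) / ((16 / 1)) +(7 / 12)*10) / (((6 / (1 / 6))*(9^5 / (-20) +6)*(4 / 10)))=-0.00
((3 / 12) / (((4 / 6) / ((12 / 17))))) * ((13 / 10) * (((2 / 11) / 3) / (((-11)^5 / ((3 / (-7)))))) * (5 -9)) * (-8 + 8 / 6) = 312 / 210815759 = 0.00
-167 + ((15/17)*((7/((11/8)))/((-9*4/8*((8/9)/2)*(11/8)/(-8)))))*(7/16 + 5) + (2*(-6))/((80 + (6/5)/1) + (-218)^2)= -7829449459/81603247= -95.95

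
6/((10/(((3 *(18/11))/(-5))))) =-162/275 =-0.59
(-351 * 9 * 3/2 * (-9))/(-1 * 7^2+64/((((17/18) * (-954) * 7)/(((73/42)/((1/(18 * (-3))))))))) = -3765600657/4242506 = -887.59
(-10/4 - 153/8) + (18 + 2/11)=-303/88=-3.44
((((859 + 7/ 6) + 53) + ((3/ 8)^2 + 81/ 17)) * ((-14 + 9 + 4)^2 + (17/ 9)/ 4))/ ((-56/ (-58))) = 4605754219/ 3290112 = 1399.88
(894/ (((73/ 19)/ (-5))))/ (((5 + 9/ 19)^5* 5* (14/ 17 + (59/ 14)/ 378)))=-472974682578237/ 8336571082338304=-0.06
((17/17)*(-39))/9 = -13/3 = -4.33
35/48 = 0.73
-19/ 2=-9.50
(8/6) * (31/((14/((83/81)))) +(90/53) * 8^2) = 13336418/90153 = 147.93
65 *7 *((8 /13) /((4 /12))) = 840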